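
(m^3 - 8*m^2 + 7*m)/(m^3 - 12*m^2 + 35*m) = (m - 1)/(m - 5)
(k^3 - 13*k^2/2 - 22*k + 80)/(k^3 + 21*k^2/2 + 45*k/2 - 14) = (2*k^2 - 21*k + 40)/(2*k^2 + 13*k - 7)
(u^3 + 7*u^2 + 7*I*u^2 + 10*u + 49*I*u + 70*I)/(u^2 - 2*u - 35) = (u^2 + u*(2 + 7*I) + 14*I)/(u - 7)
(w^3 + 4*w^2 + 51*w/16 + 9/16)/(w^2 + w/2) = (16*w^3 + 64*w^2 + 51*w + 9)/(8*w*(2*w + 1))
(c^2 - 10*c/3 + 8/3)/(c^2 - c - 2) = (c - 4/3)/(c + 1)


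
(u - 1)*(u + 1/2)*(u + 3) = u^3 + 5*u^2/2 - 2*u - 3/2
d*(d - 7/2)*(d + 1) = d^3 - 5*d^2/2 - 7*d/2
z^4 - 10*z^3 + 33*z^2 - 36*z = z*(z - 4)*(z - 3)^2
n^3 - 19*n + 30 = (n - 3)*(n - 2)*(n + 5)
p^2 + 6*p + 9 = (p + 3)^2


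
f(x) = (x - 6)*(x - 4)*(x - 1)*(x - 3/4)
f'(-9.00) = -6581.25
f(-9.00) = 19012.50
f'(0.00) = -49.50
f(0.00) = 18.00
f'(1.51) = 11.49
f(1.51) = 4.33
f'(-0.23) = -70.85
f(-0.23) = 31.77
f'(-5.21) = -2012.26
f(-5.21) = 3821.23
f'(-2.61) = -581.29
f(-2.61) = 690.32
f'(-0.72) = -130.11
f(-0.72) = 80.20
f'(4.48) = -18.76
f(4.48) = -9.47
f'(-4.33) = -1401.01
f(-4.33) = 2329.89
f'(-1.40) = -247.87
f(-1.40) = 206.19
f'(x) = (x - 6)*(x - 4)*(x - 1) + (x - 6)*(x - 4)*(x - 3/4) + (x - 6)*(x - 1)*(x - 3/4) + (x - 4)*(x - 1)*(x - 3/4)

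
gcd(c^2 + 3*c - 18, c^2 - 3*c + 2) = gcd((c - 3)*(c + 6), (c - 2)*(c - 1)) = 1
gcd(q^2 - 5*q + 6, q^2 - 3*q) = q - 3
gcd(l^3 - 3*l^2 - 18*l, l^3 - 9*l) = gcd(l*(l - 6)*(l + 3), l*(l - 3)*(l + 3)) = l^2 + 3*l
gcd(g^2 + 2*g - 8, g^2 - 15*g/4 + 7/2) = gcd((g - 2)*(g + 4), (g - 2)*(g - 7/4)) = g - 2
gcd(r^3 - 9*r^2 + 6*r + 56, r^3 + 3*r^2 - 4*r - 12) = r + 2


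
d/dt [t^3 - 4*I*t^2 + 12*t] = 3*t^2 - 8*I*t + 12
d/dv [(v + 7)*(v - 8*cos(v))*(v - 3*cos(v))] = (v + 7)*(v - 8*cos(v))*(3*sin(v) + 1) + (v + 7)*(v - 3*cos(v))*(8*sin(v) + 1) + (v - 8*cos(v))*(v - 3*cos(v))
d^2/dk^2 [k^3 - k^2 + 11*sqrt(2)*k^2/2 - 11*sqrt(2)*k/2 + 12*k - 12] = 6*k - 2 + 11*sqrt(2)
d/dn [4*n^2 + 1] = 8*n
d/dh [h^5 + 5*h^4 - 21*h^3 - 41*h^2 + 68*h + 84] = 5*h^4 + 20*h^3 - 63*h^2 - 82*h + 68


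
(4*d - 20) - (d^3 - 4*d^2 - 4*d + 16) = -d^3 + 4*d^2 + 8*d - 36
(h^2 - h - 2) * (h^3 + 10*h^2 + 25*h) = h^5 + 9*h^4 + 13*h^3 - 45*h^2 - 50*h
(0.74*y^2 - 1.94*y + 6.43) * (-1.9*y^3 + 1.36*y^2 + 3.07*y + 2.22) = -1.406*y^5 + 4.6924*y^4 - 12.5836*y^3 + 4.4318*y^2 + 15.4333*y + 14.2746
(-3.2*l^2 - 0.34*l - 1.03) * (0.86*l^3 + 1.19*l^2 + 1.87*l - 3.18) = -2.752*l^5 - 4.1004*l^4 - 7.2744*l^3 + 8.3145*l^2 - 0.8449*l + 3.2754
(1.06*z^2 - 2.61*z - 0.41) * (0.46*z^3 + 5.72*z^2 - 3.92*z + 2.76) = 0.4876*z^5 + 4.8626*z^4 - 19.273*z^3 + 10.8116*z^2 - 5.5964*z - 1.1316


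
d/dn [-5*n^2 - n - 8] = -10*n - 1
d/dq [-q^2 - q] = -2*q - 1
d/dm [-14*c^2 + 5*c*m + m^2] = 5*c + 2*m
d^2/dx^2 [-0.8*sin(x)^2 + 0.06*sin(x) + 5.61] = -0.06*sin(x) - 1.6*cos(2*x)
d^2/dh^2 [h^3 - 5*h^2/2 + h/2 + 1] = 6*h - 5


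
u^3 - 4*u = u*(u - 2)*(u + 2)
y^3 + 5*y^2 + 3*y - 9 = (y - 1)*(y + 3)^2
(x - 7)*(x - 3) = x^2 - 10*x + 21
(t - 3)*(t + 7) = t^2 + 4*t - 21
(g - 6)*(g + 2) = g^2 - 4*g - 12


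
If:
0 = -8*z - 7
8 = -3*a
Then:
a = -8/3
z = -7/8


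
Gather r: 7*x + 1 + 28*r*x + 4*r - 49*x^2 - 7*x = r*(28*x + 4) - 49*x^2 + 1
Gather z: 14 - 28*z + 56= 70 - 28*z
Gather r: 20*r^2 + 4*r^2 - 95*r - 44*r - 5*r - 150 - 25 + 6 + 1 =24*r^2 - 144*r - 168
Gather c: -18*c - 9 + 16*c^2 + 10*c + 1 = 16*c^2 - 8*c - 8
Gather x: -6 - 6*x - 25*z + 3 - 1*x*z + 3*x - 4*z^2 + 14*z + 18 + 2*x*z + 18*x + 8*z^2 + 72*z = x*(z + 15) + 4*z^2 + 61*z + 15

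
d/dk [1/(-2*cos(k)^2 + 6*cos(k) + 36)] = (3 - 2*cos(k))*sin(k)/(2*(sin(k)^2 + 3*cos(k) + 17)^2)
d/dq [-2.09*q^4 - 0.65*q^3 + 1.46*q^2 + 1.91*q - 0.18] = -8.36*q^3 - 1.95*q^2 + 2.92*q + 1.91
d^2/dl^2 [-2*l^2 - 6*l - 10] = -4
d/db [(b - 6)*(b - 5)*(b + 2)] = 3*b^2 - 18*b + 8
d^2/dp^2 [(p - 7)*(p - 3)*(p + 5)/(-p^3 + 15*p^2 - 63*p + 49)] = 4*(-5*p^3 + 33*p^2 - 159*p + 347)/(p^6 - 24*p^5 + 213*p^4 - 848*p^3 + 1491*p^2 - 1176*p + 343)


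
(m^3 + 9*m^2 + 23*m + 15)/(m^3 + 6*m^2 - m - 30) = (m + 1)/(m - 2)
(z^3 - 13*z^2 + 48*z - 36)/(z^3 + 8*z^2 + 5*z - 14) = (z^2 - 12*z + 36)/(z^2 + 9*z + 14)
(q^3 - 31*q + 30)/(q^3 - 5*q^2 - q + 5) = (q + 6)/(q + 1)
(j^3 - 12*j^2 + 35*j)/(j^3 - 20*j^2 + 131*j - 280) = j/(j - 8)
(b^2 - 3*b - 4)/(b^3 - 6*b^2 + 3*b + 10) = (b - 4)/(b^2 - 7*b + 10)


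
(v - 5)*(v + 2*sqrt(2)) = v^2 - 5*v + 2*sqrt(2)*v - 10*sqrt(2)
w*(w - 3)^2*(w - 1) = w^4 - 7*w^3 + 15*w^2 - 9*w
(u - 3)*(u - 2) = u^2 - 5*u + 6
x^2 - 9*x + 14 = (x - 7)*(x - 2)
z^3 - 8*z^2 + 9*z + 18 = (z - 6)*(z - 3)*(z + 1)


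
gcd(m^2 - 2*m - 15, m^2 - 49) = 1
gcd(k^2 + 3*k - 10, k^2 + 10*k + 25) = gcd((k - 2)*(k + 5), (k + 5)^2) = k + 5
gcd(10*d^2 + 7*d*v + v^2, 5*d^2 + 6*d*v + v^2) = 5*d + v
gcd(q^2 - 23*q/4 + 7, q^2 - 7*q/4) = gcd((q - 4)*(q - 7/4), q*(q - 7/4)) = q - 7/4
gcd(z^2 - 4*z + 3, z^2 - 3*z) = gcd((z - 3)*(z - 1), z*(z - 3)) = z - 3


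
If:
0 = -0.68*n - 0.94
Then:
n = -1.38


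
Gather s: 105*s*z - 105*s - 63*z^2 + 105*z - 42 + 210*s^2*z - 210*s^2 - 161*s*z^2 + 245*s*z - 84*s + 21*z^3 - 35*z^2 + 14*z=s^2*(210*z - 210) + s*(-161*z^2 + 350*z - 189) + 21*z^3 - 98*z^2 + 119*z - 42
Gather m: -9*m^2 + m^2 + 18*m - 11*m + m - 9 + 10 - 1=-8*m^2 + 8*m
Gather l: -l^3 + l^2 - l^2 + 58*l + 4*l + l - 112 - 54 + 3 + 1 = -l^3 + 63*l - 162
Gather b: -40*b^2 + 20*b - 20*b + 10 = 10 - 40*b^2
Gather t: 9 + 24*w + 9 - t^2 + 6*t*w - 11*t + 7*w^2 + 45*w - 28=-t^2 + t*(6*w - 11) + 7*w^2 + 69*w - 10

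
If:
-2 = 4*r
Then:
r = -1/2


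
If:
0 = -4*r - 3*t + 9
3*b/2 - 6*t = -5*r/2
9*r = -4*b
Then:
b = -108/19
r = 48/19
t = -7/19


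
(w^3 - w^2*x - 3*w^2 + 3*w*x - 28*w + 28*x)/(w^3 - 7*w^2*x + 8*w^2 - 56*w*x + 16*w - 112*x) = (-w^2 + w*x + 7*w - 7*x)/(-w^2 + 7*w*x - 4*w + 28*x)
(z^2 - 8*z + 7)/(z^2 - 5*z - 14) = (z - 1)/(z + 2)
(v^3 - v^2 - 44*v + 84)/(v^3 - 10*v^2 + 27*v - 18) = (v^2 + 5*v - 14)/(v^2 - 4*v + 3)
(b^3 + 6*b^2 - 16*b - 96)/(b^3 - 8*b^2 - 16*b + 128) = (b + 6)/(b - 8)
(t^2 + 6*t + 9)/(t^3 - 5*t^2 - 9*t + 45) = (t + 3)/(t^2 - 8*t + 15)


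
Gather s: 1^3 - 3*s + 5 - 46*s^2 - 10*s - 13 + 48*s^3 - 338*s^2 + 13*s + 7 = 48*s^3 - 384*s^2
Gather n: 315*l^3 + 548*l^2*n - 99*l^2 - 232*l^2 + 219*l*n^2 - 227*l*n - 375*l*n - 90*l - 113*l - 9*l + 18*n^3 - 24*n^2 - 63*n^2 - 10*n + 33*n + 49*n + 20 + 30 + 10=315*l^3 - 331*l^2 - 212*l + 18*n^3 + n^2*(219*l - 87) + n*(548*l^2 - 602*l + 72) + 60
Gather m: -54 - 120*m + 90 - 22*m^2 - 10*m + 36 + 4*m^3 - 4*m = 4*m^3 - 22*m^2 - 134*m + 72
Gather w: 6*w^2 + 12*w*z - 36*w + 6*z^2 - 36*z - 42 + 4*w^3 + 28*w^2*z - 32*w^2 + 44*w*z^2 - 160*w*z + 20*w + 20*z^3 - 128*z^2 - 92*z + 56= 4*w^3 + w^2*(28*z - 26) + w*(44*z^2 - 148*z - 16) + 20*z^3 - 122*z^2 - 128*z + 14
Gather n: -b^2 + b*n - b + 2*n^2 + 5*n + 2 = -b^2 - b + 2*n^2 + n*(b + 5) + 2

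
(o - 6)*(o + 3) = o^2 - 3*o - 18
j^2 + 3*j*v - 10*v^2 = (j - 2*v)*(j + 5*v)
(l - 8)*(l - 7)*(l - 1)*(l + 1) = l^4 - 15*l^3 + 55*l^2 + 15*l - 56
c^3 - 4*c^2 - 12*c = c*(c - 6)*(c + 2)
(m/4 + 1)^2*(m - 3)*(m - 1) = m^4/16 + m^3/4 - 13*m^2/16 - 5*m/2 + 3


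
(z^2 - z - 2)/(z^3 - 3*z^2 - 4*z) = (z - 2)/(z*(z - 4))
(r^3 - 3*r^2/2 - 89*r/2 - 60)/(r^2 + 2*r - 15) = (r^2 - 13*r/2 - 12)/(r - 3)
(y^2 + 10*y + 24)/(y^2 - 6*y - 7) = (y^2 + 10*y + 24)/(y^2 - 6*y - 7)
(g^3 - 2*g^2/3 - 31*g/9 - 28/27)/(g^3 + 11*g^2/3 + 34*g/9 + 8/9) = (g - 7/3)/(g + 2)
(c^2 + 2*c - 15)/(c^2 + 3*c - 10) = (c - 3)/(c - 2)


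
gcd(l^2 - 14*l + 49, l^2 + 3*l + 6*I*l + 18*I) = 1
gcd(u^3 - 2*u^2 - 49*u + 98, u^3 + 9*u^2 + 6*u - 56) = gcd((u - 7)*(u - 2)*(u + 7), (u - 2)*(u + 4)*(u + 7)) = u^2 + 5*u - 14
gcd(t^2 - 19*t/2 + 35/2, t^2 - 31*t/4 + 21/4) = t - 7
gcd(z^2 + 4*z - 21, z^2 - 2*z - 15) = 1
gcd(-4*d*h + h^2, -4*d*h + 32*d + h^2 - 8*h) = 4*d - h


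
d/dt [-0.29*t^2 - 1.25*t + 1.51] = -0.58*t - 1.25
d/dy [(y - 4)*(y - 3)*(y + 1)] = 3*y^2 - 12*y + 5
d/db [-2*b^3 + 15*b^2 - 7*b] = -6*b^2 + 30*b - 7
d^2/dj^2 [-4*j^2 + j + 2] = -8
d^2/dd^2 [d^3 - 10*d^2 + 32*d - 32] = 6*d - 20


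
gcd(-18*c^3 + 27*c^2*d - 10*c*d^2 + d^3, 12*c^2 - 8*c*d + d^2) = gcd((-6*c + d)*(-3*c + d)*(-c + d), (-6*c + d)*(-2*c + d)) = 6*c - d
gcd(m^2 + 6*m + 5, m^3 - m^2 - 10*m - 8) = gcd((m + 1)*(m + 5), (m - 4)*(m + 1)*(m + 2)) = m + 1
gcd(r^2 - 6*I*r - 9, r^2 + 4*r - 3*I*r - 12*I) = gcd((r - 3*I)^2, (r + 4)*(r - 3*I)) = r - 3*I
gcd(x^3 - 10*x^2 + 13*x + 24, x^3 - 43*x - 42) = x + 1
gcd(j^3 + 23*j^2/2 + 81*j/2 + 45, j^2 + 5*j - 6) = j + 6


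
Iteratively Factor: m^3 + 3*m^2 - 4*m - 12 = (m - 2)*(m^2 + 5*m + 6) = (m - 2)*(m + 3)*(m + 2)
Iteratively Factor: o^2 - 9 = (o - 3)*(o + 3)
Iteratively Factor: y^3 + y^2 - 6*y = (y + 3)*(y^2 - 2*y) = (y - 2)*(y + 3)*(y)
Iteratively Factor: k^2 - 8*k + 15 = (k - 5)*(k - 3)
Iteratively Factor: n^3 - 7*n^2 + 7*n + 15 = (n - 3)*(n^2 - 4*n - 5) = (n - 3)*(n + 1)*(n - 5)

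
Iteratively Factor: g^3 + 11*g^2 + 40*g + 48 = (g + 4)*(g^2 + 7*g + 12) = (g + 4)^2*(g + 3)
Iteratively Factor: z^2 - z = (z)*(z - 1)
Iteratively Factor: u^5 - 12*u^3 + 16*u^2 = (u - 2)*(u^4 + 2*u^3 - 8*u^2) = (u - 2)^2*(u^3 + 4*u^2) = u*(u - 2)^2*(u^2 + 4*u) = u^2*(u - 2)^2*(u + 4)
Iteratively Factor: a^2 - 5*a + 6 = (a - 2)*(a - 3)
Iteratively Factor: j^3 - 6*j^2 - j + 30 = (j - 3)*(j^2 - 3*j - 10) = (j - 3)*(j + 2)*(j - 5)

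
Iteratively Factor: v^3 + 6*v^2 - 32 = (v - 2)*(v^2 + 8*v + 16) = (v - 2)*(v + 4)*(v + 4)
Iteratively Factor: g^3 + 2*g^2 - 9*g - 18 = (g + 3)*(g^2 - g - 6) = (g + 2)*(g + 3)*(g - 3)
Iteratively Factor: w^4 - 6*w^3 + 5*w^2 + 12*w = (w)*(w^3 - 6*w^2 + 5*w + 12) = w*(w - 3)*(w^2 - 3*w - 4) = w*(w - 3)*(w + 1)*(w - 4)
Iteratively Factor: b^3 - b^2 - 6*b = (b - 3)*(b^2 + 2*b) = b*(b - 3)*(b + 2)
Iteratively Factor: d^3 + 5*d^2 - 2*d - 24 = (d + 3)*(d^2 + 2*d - 8) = (d + 3)*(d + 4)*(d - 2)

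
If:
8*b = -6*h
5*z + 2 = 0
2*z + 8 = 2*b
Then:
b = 18/5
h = -24/5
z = -2/5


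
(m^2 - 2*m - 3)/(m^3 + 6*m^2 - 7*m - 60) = (m + 1)/(m^2 + 9*m + 20)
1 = 1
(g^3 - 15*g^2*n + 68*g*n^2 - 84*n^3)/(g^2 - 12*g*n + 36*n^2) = (g^2 - 9*g*n + 14*n^2)/(g - 6*n)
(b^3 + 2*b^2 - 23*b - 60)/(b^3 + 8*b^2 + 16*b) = (b^2 - 2*b - 15)/(b*(b + 4))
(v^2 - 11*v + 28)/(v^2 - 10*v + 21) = (v - 4)/(v - 3)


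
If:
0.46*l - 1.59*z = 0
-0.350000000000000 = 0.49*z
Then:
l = -2.47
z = -0.71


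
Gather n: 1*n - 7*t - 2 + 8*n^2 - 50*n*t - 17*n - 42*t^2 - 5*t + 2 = 8*n^2 + n*(-50*t - 16) - 42*t^2 - 12*t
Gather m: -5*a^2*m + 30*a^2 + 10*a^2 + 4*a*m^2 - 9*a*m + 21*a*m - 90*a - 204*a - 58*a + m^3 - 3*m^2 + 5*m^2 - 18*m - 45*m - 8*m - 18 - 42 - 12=40*a^2 - 352*a + m^3 + m^2*(4*a + 2) + m*(-5*a^2 + 12*a - 71) - 72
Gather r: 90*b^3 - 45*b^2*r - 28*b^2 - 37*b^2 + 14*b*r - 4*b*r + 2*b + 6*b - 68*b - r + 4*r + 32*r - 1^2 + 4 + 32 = 90*b^3 - 65*b^2 - 60*b + r*(-45*b^2 + 10*b + 35) + 35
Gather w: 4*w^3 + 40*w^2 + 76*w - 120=4*w^3 + 40*w^2 + 76*w - 120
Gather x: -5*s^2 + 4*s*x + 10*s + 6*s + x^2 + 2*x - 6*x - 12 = -5*s^2 + 16*s + x^2 + x*(4*s - 4) - 12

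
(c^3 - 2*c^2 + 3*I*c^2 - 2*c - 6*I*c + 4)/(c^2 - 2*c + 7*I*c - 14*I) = (c^2 + 3*I*c - 2)/(c + 7*I)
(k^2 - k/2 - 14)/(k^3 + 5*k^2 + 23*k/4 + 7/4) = 2*(k - 4)/(2*k^2 + 3*k + 1)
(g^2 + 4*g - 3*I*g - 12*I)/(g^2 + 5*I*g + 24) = (g + 4)/(g + 8*I)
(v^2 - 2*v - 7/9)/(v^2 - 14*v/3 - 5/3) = (v - 7/3)/(v - 5)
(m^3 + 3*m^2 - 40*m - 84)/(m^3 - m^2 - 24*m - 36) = (m + 7)/(m + 3)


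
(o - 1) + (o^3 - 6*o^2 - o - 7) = o^3 - 6*o^2 - 8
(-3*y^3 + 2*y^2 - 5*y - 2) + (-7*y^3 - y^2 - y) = -10*y^3 + y^2 - 6*y - 2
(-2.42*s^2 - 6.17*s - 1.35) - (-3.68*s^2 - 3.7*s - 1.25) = 1.26*s^2 - 2.47*s - 0.1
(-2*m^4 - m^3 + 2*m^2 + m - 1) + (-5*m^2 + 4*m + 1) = -2*m^4 - m^3 - 3*m^2 + 5*m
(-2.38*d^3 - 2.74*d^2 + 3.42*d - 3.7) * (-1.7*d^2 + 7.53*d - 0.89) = 4.046*d^5 - 13.2634*d^4 - 24.328*d^3 + 34.4812*d^2 - 30.9048*d + 3.293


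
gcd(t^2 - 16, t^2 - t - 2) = 1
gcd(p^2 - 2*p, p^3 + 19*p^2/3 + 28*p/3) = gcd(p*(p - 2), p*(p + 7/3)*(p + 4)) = p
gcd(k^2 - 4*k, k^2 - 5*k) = k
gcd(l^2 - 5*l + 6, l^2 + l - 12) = l - 3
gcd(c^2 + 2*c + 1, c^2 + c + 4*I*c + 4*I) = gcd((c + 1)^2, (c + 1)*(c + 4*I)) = c + 1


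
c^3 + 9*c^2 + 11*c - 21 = (c - 1)*(c + 3)*(c + 7)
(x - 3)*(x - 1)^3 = x^4 - 6*x^3 + 12*x^2 - 10*x + 3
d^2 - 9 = (d - 3)*(d + 3)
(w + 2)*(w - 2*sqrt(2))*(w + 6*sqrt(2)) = w^3 + 2*w^2 + 4*sqrt(2)*w^2 - 24*w + 8*sqrt(2)*w - 48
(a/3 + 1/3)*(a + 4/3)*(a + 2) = a^3/3 + 13*a^2/9 + 2*a + 8/9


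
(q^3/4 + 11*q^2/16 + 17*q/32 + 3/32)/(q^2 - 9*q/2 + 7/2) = (8*q^3 + 22*q^2 + 17*q + 3)/(16*(2*q^2 - 9*q + 7))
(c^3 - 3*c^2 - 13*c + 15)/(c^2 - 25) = (c^2 + 2*c - 3)/(c + 5)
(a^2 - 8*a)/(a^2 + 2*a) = (a - 8)/(a + 2)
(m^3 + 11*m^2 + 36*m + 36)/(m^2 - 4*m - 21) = (m^2 + 8*m + 12)/(m - 7)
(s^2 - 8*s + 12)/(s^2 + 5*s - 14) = (s - 6)/(s + 7)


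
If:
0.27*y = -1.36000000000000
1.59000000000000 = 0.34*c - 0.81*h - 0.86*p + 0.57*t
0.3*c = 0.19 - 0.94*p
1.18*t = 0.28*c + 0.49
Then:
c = 4.21428571428571*t - 1.75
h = 3.90067169499794*t - 3.50512214342002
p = 0.76063829787234 - 1.34498480243161*t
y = -5.04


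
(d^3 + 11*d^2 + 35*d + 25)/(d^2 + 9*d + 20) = (d^2 + 6*d + 5)/(d + 4)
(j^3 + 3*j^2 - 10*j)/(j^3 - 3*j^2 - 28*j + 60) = j/(j - 6)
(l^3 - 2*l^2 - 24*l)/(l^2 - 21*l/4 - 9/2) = 4*l*(l + 4)/(4*l + 3)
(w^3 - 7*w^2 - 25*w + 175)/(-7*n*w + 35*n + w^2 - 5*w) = (w^2 - 2*w - 35)/(-7*n + w)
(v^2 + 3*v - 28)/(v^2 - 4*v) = (v + 7)/v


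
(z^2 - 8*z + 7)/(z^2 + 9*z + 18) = (z^2 - 8*z + 7)/(z^2 + 9*z + 18)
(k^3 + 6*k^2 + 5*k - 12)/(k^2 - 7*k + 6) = (k^2 + 7*k + 12)/(k - 6)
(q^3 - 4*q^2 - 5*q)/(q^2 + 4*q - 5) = q*(q^2 - 4*q - 5)/(q^2 + 4*q - 5)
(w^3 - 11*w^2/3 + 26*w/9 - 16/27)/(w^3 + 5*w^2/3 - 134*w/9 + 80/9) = (w - 1/3)/(w + 5)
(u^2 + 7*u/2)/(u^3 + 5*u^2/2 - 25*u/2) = (2*u + 7)/(2*u^2 + 5*u - 25)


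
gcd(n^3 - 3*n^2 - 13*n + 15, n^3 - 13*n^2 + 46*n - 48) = 1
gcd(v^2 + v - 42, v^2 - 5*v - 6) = v - 6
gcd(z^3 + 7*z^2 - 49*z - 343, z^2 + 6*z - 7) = z + 7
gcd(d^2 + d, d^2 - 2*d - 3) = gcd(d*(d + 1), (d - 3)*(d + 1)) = d + 1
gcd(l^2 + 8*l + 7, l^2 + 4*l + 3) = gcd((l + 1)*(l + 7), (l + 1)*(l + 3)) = l + 1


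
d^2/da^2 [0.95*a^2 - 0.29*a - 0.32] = 1.90000000000000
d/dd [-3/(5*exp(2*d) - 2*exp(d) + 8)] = (30*exp(d) - 6)*exp(d)/(5*exp(2*d) - 2*exp(d) + 8)^2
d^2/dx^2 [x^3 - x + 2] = 6*x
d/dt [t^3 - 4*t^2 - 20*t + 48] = 3*t^2 - 8*t - 20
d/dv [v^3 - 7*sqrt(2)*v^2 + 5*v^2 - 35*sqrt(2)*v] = 3*v^2 - 14*sqrt(2)*v + 10*v - 35*sqrt(2)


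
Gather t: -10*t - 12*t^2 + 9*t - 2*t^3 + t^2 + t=-2*t^3 - 11*t^2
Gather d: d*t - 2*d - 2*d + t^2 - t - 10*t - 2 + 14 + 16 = d*(t - 4) + t^2 - 11*t + 28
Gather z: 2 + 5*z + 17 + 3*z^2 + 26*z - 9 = 3*z^2 + 31*z + 10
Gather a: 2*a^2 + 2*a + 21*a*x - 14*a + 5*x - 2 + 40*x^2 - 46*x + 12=2*a^2 + a*(21*x - 12) + 40*x^2 - 41*x + 10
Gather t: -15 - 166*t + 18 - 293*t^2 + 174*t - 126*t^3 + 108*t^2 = -126*t^3 - 185*t^2 + 8*t + 3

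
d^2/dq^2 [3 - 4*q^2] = -8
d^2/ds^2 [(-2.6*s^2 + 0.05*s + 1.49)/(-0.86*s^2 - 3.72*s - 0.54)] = (-16.7098*s^3 - 13.856664*s^2 - 28.461528*s - 38.13732)/(0.636056*s^6 + 8.253936*s^5 + 36.901224*s^4 + 61.844256*s^3 + 23.170536*s^2 + 3.254256*s + 0.157464)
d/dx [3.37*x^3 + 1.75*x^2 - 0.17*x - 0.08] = 10.11*x^2 + 3.5*x - 0.17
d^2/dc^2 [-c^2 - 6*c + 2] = -2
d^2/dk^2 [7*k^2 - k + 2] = 14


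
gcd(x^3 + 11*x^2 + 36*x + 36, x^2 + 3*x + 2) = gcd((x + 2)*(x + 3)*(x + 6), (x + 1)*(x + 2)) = x + 2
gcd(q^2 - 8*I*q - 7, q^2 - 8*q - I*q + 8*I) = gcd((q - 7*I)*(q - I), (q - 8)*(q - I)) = q - I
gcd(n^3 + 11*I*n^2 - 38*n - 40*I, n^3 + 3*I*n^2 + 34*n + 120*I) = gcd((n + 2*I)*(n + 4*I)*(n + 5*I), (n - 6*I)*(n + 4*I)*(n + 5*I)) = n^2 + 9*I*n - 20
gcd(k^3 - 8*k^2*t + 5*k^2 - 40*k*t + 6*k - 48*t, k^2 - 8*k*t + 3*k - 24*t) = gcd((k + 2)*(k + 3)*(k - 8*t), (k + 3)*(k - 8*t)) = -k^2 + 8*k*t - 3*k + 24*t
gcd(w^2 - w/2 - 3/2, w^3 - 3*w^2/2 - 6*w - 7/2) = w + 1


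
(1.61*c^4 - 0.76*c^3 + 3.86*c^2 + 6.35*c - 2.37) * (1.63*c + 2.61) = 2.6243*c^5 + 2.9633*c^4 + 4.3082*c^3 + 20.4251*c^2 + 12.7104*c - 6.1857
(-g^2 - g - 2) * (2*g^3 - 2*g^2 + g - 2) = -2*g^5 - 3*g^3 + 5*g^2 + 4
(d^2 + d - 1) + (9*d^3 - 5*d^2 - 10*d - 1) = 9*d^3 - 4*d^2 - 9*d - 2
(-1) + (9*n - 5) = 9*n - 6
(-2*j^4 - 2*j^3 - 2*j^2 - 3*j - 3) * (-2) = 4*j^4 + 4*j^3 + 4*j^2 + 6*j + 6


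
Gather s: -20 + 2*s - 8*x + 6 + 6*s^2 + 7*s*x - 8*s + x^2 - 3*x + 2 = 6*s^2 + s*(7*x - 6) + x^2 - 11*x - 12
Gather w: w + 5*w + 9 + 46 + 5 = 6*w + 60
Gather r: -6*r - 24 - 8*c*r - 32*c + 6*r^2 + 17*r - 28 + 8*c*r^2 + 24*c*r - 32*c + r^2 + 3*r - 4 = -64*c + r^2*(8*c + 7) + r*(16*c + 14) - 56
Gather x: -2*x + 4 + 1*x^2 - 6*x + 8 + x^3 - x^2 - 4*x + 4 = x^3 - 12*x + 16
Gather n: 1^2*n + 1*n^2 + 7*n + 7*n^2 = 8*n^2 + 8*n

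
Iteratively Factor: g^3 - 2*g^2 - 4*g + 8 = (g + 2)*(g^2 - 4*g + 4) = (g - 2)*(g + 2)*(g - 2)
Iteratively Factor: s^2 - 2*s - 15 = (s - 5)*(s + 3)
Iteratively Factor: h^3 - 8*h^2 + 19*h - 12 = (h - 3)*(h^2 - 5*h + 4) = (h - 3)*(h - 1)*(h - 4)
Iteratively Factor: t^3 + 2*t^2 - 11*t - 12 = (t + 4)*(t^2 - 2*t - 3) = (t - 3)*(t + 4)*(t + 1)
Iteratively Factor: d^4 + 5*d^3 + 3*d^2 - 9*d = (d)*(d^3 + 5*d^2 + 3*d - 9) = d*(d + 3)*(d^2 + 2*d - 3) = d*(d + 3)^2*(d - 1)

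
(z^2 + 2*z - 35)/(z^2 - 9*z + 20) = (z + 7)/(z - 4)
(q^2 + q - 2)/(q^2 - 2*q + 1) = (q + 2)/(q - 1)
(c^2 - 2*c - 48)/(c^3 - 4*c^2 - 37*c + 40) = (c + 6)/(c^2 + 4*c - 5)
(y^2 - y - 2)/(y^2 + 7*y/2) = 2*(y^2 - y - 2)/(y*(2*y + 7))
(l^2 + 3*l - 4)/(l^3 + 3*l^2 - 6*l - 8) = (l - 1)/(l^2 - l - 2)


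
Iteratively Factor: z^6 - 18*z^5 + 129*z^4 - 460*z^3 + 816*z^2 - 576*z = (z - 4)*(z^5 - 14*z^4 + 73*z^3 - 168*z^2 + 144*z) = (z - 4)^2*(z^4 - 10*z^3 + 33*z^2 - 36*z) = (z - 4)^3*(z^3 - 6*z^2 + 9*z) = (z - 4)^3*(z - 3)*(z^2 - 3*z) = (z - 4)^3*(z - 3)^2*(z)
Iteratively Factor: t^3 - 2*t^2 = (t - 2)*(t^2) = t*(t - 2)*(t)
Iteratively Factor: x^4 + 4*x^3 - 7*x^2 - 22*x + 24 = (x + 3)*(x^3 + x^2 - 10*x + 8) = (x - 1)*(x + 3)*(x^2 + 2*x - 8) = (x - 1)*(x + 3)*(x + 4)*(x - 2)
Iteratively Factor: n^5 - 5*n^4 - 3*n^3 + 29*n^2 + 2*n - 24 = (n + 1)*(n^4 - 6*n^3 + 3*n^2 + 26*n - 24) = (n - 1)*(n + 1)*(n^3 - 5*n^2 - 2*n + 24) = (n - 3)*(n - 1)*(n + 1)*(n^2 - 2*n - 8) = (n - 4)*(n - 3)*(n - 1)*(n + 1)*(n + 2)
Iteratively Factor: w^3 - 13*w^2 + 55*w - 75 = (w - 3)*(w^2 - 10*w + 25) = (w - 5)*(w - 3)*(w - 5)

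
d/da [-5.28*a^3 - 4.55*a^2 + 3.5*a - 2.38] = -15.84*a^2 - 9.1*a + 3.5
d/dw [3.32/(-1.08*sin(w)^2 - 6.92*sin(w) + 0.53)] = (7.1712*sin(w) + 22.9744)*cos(w)/(1.08*sin(w)^2 + 6.92*sin(w) - 0.53)^2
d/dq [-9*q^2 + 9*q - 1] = 9 - 18*q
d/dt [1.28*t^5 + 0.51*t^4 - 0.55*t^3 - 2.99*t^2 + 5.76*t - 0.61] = 6.4*t^4 + 2.04*t^3 - 1.65*t^2 - 5.98*t + 5.76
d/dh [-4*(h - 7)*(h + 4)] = 12 - 8*h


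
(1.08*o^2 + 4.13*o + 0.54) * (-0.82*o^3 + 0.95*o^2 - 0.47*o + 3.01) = -0.8856*o^5 - 2.3606*o^4 + 2.9731*o^3 + 1.8227*o^2 + 12.1775*o + 1.6254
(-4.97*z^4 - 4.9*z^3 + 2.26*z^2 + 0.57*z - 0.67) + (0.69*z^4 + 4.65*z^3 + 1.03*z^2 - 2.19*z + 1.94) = -4.28*z^4 - 0.25*z^3 + 3.29*z^2 - 1.62*z + 1.27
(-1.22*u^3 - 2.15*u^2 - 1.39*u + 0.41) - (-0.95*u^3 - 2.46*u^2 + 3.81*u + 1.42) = -0.27*u^3 + 0.31*u^2 - 5.2*u - 1.01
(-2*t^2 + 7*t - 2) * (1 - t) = 2*t^3 - 9*t^2 + 9*t - 2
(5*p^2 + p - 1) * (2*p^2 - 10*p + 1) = 10*p^4 - 48*p^3 - 7*p^2 + 11*p - 1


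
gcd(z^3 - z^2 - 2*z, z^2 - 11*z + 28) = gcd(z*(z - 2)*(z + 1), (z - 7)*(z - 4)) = 1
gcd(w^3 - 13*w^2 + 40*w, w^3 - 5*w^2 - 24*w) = w^2 - 8*w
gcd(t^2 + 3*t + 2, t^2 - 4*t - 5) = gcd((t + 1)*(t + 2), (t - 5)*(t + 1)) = t + 1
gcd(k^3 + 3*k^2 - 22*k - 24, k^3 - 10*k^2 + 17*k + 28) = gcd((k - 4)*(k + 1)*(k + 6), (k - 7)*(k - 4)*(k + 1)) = k^2 - 3*k - 4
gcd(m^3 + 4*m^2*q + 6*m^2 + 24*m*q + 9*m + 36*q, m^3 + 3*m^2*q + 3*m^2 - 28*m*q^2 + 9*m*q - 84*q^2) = m + 3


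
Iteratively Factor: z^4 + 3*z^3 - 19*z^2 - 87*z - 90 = (z + 3)*(z^3 - 19*z - 30) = (z + 3)^2*(z^2 - 3*z - 10) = (z + 2)*(z + 3)^2*(z - 5)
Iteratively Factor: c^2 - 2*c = (c - 2)*(c)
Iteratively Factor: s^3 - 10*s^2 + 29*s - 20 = (s - 4)*(s^2 - 6*s + 5) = (s - 5)*(s - 4)*(s - 1)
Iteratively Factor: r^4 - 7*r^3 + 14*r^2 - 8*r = (r - 4)*(r^3 - 3*r^2 + 2*r) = (r - 4)*(r - 1)*(r^2 - 2*r) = (r - 4)*(r - 2)*(r - 1)*(r)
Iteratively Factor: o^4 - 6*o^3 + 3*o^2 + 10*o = (o - 2)*(o^3 - 4*o^2 - 5*o) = o*(o - 2)*(o^2 - 4*o - 5) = o*(o - 2)*(o + 1)*(o - 5)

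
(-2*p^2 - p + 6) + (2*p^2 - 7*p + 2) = 8 - 8*p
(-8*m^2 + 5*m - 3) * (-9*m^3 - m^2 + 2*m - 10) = 72*m^5 - 37*m^4 + 6*m^3 + 93*m^2 - 56*m + 30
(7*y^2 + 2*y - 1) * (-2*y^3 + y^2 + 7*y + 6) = -14*y^5 + 3*y^4 + 53*y^3 + 55*y^2 + 5*y - 6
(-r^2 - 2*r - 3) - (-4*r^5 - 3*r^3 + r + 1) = 4*r^5 + 3*r^3 - r^2 - 3*r - 4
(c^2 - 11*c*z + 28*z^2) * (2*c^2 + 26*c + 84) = 2*c^4 - 22*c^3*z + 26*c^3 + 56*c^2*z^2 - 286*c^2*z + 84*c^2 + 728*c*z^2 - 924*c*z + 2352*z^2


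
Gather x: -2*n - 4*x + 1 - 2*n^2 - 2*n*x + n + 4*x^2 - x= -2*n^2 - n + 4*x^2 + x*(-2*n - 5) + 1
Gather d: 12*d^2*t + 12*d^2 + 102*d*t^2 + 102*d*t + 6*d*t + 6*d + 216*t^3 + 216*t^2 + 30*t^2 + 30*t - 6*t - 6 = d^2*(12*t + 12) + d*(102*t^2 + 108*t + 6) + 216*t^3 + 246*t^2 + 24*t - 6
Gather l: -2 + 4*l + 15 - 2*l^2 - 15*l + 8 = -2*l^2 - 11*l + 21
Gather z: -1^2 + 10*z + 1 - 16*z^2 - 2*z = -16*z^2 + 8*z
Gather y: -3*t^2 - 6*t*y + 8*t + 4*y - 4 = -3*t^2 + 8*t + y*(4 - 6*t) - 4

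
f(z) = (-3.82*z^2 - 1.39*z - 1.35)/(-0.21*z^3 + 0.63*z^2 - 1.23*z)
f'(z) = (-7.64*z - 1.39)/(-0.21*z^3 + 0.63*z^2 - 1.23*z) + (-3.82*z^2 - 1.39*z - 1.35)*(0.63*z^2 - 1.26*z + 1.23)/(-0.21*z^3 + 0.63*z^2 - 1.23*z)^2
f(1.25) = 9.40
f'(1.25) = 5.12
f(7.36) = 3.73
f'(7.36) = -0.67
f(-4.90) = -1.88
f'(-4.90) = -0.14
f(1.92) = 11.87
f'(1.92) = 1.71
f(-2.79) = -2.11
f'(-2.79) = -0.03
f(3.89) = 8.48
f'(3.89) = -2.44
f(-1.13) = -1.86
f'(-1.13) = 0.32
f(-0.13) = -7.22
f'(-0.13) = -61.58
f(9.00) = 2.86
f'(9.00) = -0.41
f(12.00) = 1.98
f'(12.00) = -0.21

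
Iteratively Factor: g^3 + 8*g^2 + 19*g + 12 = (g + 3)*(g^2 + 5*g + 4) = (g + 3)*(g + 4)*(g + 1)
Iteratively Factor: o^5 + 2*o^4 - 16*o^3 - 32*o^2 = (o + 2)*(o^4 - 16*o^2) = (o - 4)*(o + 2)*(o^3 + 4*o^2) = (o - 4)*(o + 2)*(o + 4)*(o^2) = o*(o - 4)*(o + 2)*(o + 4)*(o)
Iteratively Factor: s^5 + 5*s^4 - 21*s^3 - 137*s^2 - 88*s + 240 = (s + 4)*(s^4 + s^3 - 25*s^2 - 37*s + 60) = (s - 5)*(s + 4)*(s^3 + 6*s^2 + 5*s - 12) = (s - 5)*(s - 1)*(s + 4)*(s^2 + 7*s + 12) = (s - 5)*(s - 1)*(s + 3)*(s + 4)*(s + 4)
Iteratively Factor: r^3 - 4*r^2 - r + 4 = (r + 1)*(r^2 - 5*r + 4) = (r - 4)*(r + 1)*(r - 1)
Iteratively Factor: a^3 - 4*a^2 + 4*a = (a - 2)*(a^2 - 2*a) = (a - 2)^2*(a)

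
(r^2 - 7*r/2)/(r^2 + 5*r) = (r - 7/2)/(r + 5)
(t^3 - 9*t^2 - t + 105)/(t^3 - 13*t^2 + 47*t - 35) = (t + 3)/(t - 1)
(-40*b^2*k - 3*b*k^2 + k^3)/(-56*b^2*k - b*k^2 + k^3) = (5*b + k)/(7*b + k)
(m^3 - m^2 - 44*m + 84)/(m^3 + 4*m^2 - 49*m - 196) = (m^2 - 8*m + 12)/(m^2 - 3*m - 28)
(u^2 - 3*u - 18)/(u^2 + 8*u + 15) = (u - 6)/(u + 5)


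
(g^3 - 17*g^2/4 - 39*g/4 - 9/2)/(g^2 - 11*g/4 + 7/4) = (4*g^3 - 17*g^2 - 39*g - 18)/(4*g^2 - 11*g + 7)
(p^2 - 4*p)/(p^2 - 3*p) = (p - 4)/(p - 3)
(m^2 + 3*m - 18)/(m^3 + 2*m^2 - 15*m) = (m + 6)/(m*(m + 5))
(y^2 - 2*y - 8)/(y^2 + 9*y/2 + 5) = 2*(y - 4)/(2*y + 5)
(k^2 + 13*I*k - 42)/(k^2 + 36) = (k + 7*I)/(k - 6*I)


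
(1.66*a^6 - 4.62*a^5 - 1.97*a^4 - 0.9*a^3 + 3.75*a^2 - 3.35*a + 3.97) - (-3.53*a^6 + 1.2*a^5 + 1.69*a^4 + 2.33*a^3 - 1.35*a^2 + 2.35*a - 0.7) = 5.19*a^6 - 5.82*a^5 - 3.66*a^4 - 3.23*a^3 + 5.1*a^2 - 5.7*a + 4.67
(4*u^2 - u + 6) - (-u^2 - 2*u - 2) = 5*u^2 + u + 8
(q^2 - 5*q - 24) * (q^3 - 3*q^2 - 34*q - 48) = q^5 - 8*q^4 - 43*q^3 + 194*q^2 + 1056*q + 1152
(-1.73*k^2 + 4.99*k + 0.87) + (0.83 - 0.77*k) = -1.73*k^2 + 4.22*k + 1.7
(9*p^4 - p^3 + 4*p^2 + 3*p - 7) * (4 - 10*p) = -90*p^5 + 46*p^4 - 44*p^3 - 14*p^2 + 82*p - 28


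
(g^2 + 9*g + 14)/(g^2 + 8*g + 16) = (g^2 + 9*g + 14)/(g^2 + 8*g + 16)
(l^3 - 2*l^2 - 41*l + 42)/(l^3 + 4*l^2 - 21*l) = (l^3 - 2*l^2 - 41*l + 42)/(l*(l^2 + 4*l - 21))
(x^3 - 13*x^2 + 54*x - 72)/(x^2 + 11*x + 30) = (x^3 - 13*x^2 + 54*x - 72)/(x^2 + 11*x + 30)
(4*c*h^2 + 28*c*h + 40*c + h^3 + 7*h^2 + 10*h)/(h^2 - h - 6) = (4*c*h + 20*c + h^2 + 5*h)/(h - 3)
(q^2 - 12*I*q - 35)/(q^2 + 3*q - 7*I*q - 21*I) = (q - 5*I)/(q + 3)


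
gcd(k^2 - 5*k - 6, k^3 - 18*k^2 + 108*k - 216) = k - 6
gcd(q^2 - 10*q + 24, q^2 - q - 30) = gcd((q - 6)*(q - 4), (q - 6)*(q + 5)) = q - 6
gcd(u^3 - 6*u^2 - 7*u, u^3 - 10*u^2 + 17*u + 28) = u^2 - 6*u - 7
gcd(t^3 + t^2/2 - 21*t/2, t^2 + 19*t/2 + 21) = t + 7/2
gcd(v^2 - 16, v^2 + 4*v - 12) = 1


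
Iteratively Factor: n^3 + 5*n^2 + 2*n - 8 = (n + 2)*(n^2 + 3*n - 4) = (n + 2)*(n + 4)*(n - 1)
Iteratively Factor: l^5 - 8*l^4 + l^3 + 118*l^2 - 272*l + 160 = (l - 4)*(l^4 - 4*l^3 - 15*l^2 + 58*l - 40) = (l - 5)*(l - 4)*(l^3 + l^2 - 10*l + 8) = (l - 5)*(l - 4)*(l - 1)*(l^2 + 2*l - 8) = (l - 5)*(l - 4)*(l - 2)*(l - 1)*(l + 4)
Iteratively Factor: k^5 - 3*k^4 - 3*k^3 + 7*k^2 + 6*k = (k)*(k^4 - 3*k^3 - 3*k^2 + 7*k + 6) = k*(k + 1)*(k^3 - 4*k^2 + k + 6) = k*(k - 2)*(k + 1)*(k^2 - 2*k - 3) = k*(k - 3)*(k - 2)*(k + 1)*(k + 1)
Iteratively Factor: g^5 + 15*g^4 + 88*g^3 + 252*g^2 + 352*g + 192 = (g + 2)*(g^4 + 13*g^3 + 62*g^2 + 128*g + 96) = (g + 2)*(g + 4)*(g^3 + 9*g^2 + 26*g + 24) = (g + 2)*(g + 3)*(g + 4)*(g^2 + 6*g + 8) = (g + 2)*(g + 3)*(g + 4)^2*(g + 2)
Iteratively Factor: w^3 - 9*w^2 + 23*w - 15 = (w - 1)*(w^2 - 8*w + 15) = (w - 3)*(w - 1)*(w - 5)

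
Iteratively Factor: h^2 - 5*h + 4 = (h - 1)*(h - 4)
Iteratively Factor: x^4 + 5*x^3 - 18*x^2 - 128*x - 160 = (x + 2)*(x^3 + 3*x^2 - 24*x - 80) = (x - 5)*(x + 2)*(x^2 + 8*x + 16) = (x - 5)*(x + 2)*(x + 4)*(x + 4)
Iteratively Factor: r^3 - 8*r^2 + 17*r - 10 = (r - 1)*(r^2 - 7*r + 10) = (r - 2)*(r - 1)*(r - 5)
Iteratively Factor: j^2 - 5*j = (j)*(j - 5)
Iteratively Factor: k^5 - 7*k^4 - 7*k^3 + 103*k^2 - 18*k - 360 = (k - 5)*(k^4 - 2*k^3 - 17*k^2 + 18*k + 72) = (k - 5)*(k + 2)*(k^3 - 4*k^2 - 9*k + 36) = (k - 5)*(k - 3)*(k + 2)*(k^2 - k - 12) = (k - 5)*(k - 4)*(k - 3)*(k + 2)*(k + 3)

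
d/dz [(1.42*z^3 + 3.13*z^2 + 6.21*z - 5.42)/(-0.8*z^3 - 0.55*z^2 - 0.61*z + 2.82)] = (4.44089209850063e-16*z^5 + 1.723*z^4 + 8.2036*z^3 + 0.511399999999999*z^2 + 11.6912*z + 14.206)/(0.64*z^6 + 0.88*z^5 + 1.2785*z^4 - 3.841*z^3 - 2.7299*z^2 - 3.4404*z + 7.9524)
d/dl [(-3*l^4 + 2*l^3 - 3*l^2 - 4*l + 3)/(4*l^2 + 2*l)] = (-12*l^5 - 5*l^4 + 4*l^3 + 5*l^2 - 12*l - 3)/(2*l^2*(4*l^2 + 4*l + 1))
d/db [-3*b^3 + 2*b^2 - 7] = b*(4 - 9*b)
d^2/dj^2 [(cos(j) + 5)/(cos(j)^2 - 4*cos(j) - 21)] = (9*sin(j)^4*cos(j) + 24*sin(j)^4 - 434*sin(j)^2 + 125*cos(j)/2 + 18*cos(3*j) - cos(5*j)/2 + 208)/(sin(j)^2 + 4*cos(j) + 20)^3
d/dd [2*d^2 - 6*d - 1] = 4*d - 6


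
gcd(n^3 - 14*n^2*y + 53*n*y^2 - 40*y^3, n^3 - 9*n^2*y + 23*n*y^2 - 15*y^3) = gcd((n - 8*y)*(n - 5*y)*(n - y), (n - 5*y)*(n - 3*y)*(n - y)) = n^2 - 6*n*y + 5*y^2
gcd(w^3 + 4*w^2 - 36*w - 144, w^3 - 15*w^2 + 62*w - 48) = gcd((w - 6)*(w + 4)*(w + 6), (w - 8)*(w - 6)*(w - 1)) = w - 6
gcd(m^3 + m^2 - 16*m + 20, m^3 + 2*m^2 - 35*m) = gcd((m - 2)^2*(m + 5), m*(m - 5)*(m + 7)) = 1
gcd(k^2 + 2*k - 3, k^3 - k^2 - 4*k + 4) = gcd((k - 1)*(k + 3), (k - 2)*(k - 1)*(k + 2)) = k - 1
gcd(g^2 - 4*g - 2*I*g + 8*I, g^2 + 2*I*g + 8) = g - 2*I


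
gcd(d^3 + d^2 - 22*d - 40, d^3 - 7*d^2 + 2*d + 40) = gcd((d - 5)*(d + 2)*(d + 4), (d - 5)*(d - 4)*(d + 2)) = d^2 - 3*d - 10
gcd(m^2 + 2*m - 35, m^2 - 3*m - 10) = m - 5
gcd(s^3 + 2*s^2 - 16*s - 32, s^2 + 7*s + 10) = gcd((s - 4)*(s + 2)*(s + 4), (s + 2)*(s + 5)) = s + 2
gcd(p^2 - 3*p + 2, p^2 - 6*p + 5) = p - 1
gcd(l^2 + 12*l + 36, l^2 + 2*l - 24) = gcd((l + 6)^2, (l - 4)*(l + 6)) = l + 6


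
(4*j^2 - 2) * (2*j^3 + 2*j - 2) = 8*j^5 + 4*j^3 - 8*j^2 - 4*j + 4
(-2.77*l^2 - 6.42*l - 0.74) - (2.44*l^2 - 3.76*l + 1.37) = -5.21*l^2 - 2.66*l - 2.11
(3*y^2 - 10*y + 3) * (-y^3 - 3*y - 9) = -3*y^5 + 10*y^4 - 12*y^3 + 3*y^2 + 81*y - 27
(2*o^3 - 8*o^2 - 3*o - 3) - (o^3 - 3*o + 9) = o^3 - 8*o^2 - 12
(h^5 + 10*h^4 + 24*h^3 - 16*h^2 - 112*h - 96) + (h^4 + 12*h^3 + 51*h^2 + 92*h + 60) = h^5 + 11*h^4 + 36*h^3 + 35*h^2 - 20*h - 36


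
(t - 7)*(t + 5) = t^2 - 2*t - 35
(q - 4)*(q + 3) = q^2 - q - 12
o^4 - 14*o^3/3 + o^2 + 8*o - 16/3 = (o - 4)*(o - 1)^2*(o + 4/3)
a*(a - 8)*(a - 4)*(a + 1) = a^4 - 11*a^3 + 20*a^2 + 32*a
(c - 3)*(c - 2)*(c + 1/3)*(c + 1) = c^4 - 11*c^3/3 - c^2/3 + 19*c/3 + 2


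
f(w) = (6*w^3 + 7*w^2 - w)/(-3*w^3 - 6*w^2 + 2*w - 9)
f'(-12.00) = -0.02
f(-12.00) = -2.18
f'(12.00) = -0.00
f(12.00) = -1.88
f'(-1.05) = -0.33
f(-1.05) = -0.13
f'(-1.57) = -1.42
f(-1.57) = 0.29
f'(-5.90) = -0.18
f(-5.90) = -2.54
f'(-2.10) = -6.12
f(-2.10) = 1.90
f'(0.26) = -0.42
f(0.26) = -0.04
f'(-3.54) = -2.65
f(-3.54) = -4.18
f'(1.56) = -0.57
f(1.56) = -1.20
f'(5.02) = -0.04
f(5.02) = -1.76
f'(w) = (9*w^2 + 12*w - 2)*(6*w^3 + 7*w^2 - w)/(-3*w^3 - 6*w^2 + 2*w - 9)^2 + (18*w^2 + 14*w - 1)/(-3*w^3 - 6*w^2 + 2*w - 9) = (-15*w^4 + 18*w^3 - 154*w^2 - 126*w + 9)/(9*w^6 + 36*w^5 + 24*w^4 + 30*w^3 + 112*w^2 - 36*w + 81)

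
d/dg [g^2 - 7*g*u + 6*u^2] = 2*g - 7*u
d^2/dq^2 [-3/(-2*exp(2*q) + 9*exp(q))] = 3*((9 - 8*exp(q))*(2*exp(q) - 9) + 2*(4*exp(q) - 9)^2)*exp(-q)/(2*exp(q) - 9)^3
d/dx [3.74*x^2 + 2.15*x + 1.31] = 7.48*x + 2.15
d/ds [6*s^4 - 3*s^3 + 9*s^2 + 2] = 3*s*(8*s^2 - 3*s + 6)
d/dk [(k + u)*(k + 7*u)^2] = 3*(k + 3*u)*(k + 7*u)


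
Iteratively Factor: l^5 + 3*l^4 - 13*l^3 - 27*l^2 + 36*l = (l - 1)*(l^4 + 4*l^3 - 9*l^2 - 36*l) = (l - 1)*(l + 3)*(l^3 + l^2 - 12*l) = (l - 1)*(l + 3)*(l + 4)*(l^2 - 3*l) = (l - 3)*(l - 1)*(l + 3)*(l + 4)*(l)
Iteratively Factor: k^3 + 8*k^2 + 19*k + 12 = (k + 1)*(k^2 + 7*k + 12) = (k + 1)*(k + 4)*(k + 3)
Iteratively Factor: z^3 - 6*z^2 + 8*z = (z)*(z^2 - 6*z + 8) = z*(z - 2)*(z - 4)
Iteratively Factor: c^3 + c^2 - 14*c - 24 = (c + 2)*(c^2 - c - 12) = (c + 2)*(c + 3)*(c - 4)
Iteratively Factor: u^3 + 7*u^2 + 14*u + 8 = (u + 1)*(u^2 + 6*u + 8) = (u + 1)*(u + 2)*(u + 4)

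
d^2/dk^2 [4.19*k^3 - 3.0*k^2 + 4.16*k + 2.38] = 25.14*k - 6.0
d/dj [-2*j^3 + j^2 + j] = -6*j^2 + 2*j + 1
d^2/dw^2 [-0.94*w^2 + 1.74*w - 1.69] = -1.88000000000000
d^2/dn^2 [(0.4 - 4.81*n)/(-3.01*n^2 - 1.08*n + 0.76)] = ((4.81*n - 0.4)*(6.02*n + 1.08)*(12.04*n + 2.16) - (86.8686*n + 7.9816)*(3.01*n^2 + 1.08*n - 0.76))/(3.01*n^2 + 1.08*n - 0.76)^3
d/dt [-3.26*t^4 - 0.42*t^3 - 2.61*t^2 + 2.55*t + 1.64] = -13.04*t^3 - 1.26*t^2 - 5.22*t + 2.55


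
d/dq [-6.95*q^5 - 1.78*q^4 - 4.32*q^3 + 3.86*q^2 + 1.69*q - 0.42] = -34.75*q^4 - 7.12*q^3 - 12.96*q^2 + 7.72*q + 1.69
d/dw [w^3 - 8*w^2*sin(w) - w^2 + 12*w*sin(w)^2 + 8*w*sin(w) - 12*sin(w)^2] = -8*w^2*cos(w) + 3*w^2 - 16*w*sin(w) + 12*w*sin(2*w) + 8*w*cos(w) - 2*w + 12*sin(w)^2 + 8*sin(w) - 12*sin(2*w)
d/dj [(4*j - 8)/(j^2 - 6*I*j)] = 4*(-j^2 + 4*j - 12*I)/(j^2*(j^2 - 12*I*j - 36))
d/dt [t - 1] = 1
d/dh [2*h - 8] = 2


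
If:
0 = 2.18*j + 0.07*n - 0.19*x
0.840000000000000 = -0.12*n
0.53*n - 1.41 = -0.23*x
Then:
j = 2.16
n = -7.00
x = 22.26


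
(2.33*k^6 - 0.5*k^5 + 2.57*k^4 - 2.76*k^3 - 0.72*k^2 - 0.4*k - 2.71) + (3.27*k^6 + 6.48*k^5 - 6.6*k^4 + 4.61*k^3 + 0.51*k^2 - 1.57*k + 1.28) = 5.6*k^6 + 5.98*k^5 - 4.03*k^4 + 1.85*k^3 - 0.21*k^2 - 1.97*k - 1.43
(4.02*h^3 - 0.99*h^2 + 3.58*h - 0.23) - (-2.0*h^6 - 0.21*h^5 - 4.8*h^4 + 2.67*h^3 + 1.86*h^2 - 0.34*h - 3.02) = 2.0*h^6 + 0.21*h^5 + 4.8*h^4 + 1.35*h^3 - 2.85*h^2 + 3.92*h + 2.79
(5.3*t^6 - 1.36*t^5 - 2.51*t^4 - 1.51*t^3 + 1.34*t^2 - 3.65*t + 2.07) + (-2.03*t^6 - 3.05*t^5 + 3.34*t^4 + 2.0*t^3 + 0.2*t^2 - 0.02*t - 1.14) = 3.27*t^6 - 4.41*t^5 + 0.83*t^4 + 0.49*t^3 + 1.54*t^2 - 3.67*t + 0.93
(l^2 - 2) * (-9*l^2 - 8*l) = -9*l^4 - 8*l^3 + 18*l^2 + 16*l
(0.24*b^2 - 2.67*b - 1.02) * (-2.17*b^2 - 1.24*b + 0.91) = -0.5208*b^4 + 5.4963*b^3 + 5.7426*b^2 - 1.1649*b - 0.9282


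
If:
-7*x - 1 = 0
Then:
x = -1/7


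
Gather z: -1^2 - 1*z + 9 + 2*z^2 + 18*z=2*z^2 + 17*z + 8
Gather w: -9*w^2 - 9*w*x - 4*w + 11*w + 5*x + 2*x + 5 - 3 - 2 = -9*w^2 + w*(7 - 9*x) + 7*x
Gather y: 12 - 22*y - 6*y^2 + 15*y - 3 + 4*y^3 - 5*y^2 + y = 4*y^3 - 11*y^2 - 6*y + 9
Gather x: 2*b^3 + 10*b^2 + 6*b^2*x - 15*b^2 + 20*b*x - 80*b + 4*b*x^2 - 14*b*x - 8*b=2*b^3 - 5*b^2 + 4*b*x^2 - 88*b + x*(6*b^2 + 6*b)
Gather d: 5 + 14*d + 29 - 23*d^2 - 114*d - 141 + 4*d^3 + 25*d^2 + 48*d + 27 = 4*d^3 + 2*d^2 - 52*d - 80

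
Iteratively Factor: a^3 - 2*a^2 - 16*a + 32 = (a - 4)*(a^2 + 2*a - 8) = (a - 4)*(a - 2)*(a + 4)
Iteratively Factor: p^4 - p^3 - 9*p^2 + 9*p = (p)*(p^3 - p^2 - 9*p + 9) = p*(p + 3)*(p^2 - 4*p + 3) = p*(p - 1)*(p + 3)*(p - 3)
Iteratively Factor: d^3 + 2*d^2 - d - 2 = (d + 2)*(d^2 - 1) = (d + 1)*(d + 2)*(d - 1)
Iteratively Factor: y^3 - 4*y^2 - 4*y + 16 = (y - 4)*(y^2 - 4) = (y - 4)*(y - 2)*(y + 2)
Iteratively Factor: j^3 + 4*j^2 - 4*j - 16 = (j - 2)*(j^2 + 6*j + 8) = (j - 2)*(j + 2)*(j + 4)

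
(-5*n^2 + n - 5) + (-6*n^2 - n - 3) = -11*n^2 - 8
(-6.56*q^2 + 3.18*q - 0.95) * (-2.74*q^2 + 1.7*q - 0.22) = 17.9744*q^4 - 19.8652*q^3 + 9.4522*q^2 - 2.3146*q + 0.209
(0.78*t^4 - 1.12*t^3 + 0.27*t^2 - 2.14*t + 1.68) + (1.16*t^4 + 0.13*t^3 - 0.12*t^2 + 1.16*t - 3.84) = 1.94*t^4 - 0.99*t^3 + 0.15*t^2 - 0.98*t - 2.16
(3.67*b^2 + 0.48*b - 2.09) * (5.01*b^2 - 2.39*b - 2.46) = 18.3867*b^4 - 6.3665*b^3 - 20.6463*b^2 + 3.8143*b + 5.1414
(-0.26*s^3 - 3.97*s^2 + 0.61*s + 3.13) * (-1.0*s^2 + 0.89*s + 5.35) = 0.26*s^5 + 3.7386*s^4 - 5.5343*s^3 - 23.8266*s^2 + 6.0492*s + 16.7455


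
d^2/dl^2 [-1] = 0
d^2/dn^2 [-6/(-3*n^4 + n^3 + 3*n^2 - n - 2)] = 12*(3*(-6*n^2 + n + 1)*(3*n^4 - n^3 - 3*n^2 + n + 2) + (12*n^3 - 3*n^2 - 6*n + 1)^2)/(3*n^4 - n^3 - 3*n^2 + n + 2)^3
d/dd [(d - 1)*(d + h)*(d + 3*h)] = 3*d^2 + 8*d*h - 2*d + 3*h^2 - 4*h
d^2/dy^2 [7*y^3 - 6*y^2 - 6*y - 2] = 42*y - 12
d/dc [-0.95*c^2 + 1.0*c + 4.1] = 1.0 - 1.9*c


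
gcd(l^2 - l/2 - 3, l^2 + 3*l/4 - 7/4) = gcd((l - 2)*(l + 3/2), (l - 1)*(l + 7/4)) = 1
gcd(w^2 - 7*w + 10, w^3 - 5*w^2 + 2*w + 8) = w - 2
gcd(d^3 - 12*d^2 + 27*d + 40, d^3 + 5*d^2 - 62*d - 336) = d - 8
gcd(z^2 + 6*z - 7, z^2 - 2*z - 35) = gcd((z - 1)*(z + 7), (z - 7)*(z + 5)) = 1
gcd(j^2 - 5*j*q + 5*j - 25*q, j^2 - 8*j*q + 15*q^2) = -j + 5*q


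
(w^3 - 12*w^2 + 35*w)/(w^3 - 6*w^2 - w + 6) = w*(w^2 - 12*w + 35)/(w^3 - 6*w^2 - w + 6)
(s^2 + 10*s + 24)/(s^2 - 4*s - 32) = (s + 6)/(s - 8)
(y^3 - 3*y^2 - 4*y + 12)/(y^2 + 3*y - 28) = (y^3 - 3*y^2 - 4*y + 12)/(y^2 + 3*y - 28)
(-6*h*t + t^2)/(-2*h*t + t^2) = (6*h - t)/(2*h - t)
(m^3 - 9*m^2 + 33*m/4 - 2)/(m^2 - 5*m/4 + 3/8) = 2*(2*m^2 - 17*m + 8)/(4*m - 3)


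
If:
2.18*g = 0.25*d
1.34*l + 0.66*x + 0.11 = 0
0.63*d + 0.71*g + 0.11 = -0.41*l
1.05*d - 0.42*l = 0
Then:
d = -0.06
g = -0.01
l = -0.16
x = 0.15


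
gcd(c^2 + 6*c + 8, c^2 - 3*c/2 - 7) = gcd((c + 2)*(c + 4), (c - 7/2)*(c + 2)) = c + 2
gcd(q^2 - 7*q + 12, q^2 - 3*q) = q - 3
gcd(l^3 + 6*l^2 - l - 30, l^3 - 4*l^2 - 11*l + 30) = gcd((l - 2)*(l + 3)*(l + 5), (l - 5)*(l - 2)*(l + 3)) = l^2 + l - 6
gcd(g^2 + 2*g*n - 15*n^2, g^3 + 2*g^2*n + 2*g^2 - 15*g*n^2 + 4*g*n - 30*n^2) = g^2 + 2*g*n - 15*n^2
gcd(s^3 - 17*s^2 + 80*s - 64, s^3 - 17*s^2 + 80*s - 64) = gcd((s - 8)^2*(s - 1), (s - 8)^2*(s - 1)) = s^3 - 17*s^2 + 80*s - 64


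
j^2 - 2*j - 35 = (j - 7)*(j + 5)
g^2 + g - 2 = (g - 1)*(g + 2)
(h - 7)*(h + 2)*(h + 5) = h^3 - 39*h - 70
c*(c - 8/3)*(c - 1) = c^3 - 11*c^2/3 + 8*c/3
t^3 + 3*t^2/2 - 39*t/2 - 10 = (t - 4)*(t + 1/2)*(t + 5)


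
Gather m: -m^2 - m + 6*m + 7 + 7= -m^2 + 5*m + 14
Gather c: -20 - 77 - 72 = -169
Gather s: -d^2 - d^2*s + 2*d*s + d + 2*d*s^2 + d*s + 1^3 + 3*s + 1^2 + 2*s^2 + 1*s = -d^2 + d + s^2*(2*d + 2) + s*(-d^2 + 3*d + 4) + 2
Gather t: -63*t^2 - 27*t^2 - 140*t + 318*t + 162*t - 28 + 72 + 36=-90*t^2 + 340*t + 80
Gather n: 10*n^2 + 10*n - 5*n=10*n^2 + 5*n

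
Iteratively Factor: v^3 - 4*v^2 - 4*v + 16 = (v + 2)*(v^2 - 6*v + 8) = (v - 2)*(v + 2)*(v - 4)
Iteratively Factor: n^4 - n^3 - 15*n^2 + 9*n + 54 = (n + 2)*(n^3 - 3*n^2 - 9*n + 27) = (n - 3)*(n + 2)*(n^2 - 9) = (n - 3)^2*(n + 2)*(n + 3)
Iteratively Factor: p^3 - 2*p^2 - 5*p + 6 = (p - 1)*(p^2 - p - 6) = (p - 1)*(p + 2)*(p - 3)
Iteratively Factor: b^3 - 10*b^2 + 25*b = (b)*(b^2 - 10*b + 25) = b*(b - 5)*(b - 5)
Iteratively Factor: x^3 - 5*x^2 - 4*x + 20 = (x - 2)*(x^2 - 3*x - 10) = (x - 5)*(x - 2)*(x + 2)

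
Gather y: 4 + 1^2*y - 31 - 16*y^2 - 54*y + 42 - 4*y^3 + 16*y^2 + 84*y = -4*y^3 + 31*y + 15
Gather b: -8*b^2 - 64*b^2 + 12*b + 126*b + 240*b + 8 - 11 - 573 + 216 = -72*b^2 + 378*b - 360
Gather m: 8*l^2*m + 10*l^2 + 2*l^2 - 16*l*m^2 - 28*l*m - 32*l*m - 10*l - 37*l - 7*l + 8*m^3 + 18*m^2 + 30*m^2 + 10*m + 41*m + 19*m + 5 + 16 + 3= 12*l^2 - 54*l + 8*m^3 + m^2*(48 - 16*l) + m*(8*l^2 - 60*l + 70) + 24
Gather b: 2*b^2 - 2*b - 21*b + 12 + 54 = 2*b^2 - 23*b + 66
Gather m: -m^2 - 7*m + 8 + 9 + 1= -m^2 - 7*m + 18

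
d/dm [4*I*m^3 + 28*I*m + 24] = I*(12*m^2 + 28)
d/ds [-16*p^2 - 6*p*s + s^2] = -6*p + 2*s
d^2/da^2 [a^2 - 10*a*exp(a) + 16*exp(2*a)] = -10*a*exp(a) + 64*exp(2*a) - 20*exp(a) + 2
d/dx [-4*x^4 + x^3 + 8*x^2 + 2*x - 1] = -16*x^3 + 3*x^2 + 16*x + 2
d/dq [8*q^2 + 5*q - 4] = 16*q + 5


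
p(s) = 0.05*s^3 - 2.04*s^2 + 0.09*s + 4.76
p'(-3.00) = 13.68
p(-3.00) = -15.22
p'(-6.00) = 29.97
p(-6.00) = -80.02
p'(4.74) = -15.88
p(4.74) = -35.32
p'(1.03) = -3.95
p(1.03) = 2.74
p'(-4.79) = 23.07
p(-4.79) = -47.97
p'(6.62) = -20.35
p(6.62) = -69.54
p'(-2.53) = 11.37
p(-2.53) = -9.34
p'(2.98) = -10.74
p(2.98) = -11.76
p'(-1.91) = 8.43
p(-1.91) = -3.20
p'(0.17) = -0.60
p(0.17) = 4.72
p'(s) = 0.15*s^2 - 4.08*s + 0.09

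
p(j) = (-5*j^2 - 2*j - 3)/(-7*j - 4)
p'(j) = (-10*j - 2)/(-7*j - 4) + 7*(-5*j^2 - 2*j - 3)/(-7*j - 4)^2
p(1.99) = 1.49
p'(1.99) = 0.64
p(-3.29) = -2.66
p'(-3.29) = 0.65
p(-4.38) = -3.38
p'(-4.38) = 0.68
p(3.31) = 2.37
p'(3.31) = 0.68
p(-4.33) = -3.35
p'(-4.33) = 0.68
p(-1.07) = -1.89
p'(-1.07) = -1.29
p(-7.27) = -5.39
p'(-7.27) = 0.70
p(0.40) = 0.68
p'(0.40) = 0.19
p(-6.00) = -4.50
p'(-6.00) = 0.70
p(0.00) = 0.75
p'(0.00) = -0.81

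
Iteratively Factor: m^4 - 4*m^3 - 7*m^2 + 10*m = (m - 5)*(m^3 + m^2 - 2*m) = m*(m - 5)*(m^2 + m - 2) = m*(m - 5)*(m + 2)*(m - 1)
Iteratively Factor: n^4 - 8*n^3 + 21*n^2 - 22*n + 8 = (n - 2)*(n^3 - 6*n^2 + 9*n - 4) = (n - 2)*(n - 1)*(n^2 - 5*n + 4) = (n - 2)*(n - 1)^2*(n - 4)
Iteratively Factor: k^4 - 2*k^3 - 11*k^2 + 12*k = (k)*(k^3 - 2*k^2 - 11*k + 12) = k*(k - 1)*(k^2 - k - 12) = k*(k - 4)*(k - 1)*(k + 3)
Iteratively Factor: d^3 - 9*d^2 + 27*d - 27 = (d - 3)*(d^2 - 6*d + 9) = (d - 3)^2*(d - 3)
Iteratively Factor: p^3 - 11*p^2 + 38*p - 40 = (p - 5)*(p^2 - 6*p + 8) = (p - 5)*(p - 4)*(p - 2)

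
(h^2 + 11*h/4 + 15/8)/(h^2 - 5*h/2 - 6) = (h + 5/4)/(h - 4)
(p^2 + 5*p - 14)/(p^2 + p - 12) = (p^2 + 5*p - 14)/(p^2 + p - 12)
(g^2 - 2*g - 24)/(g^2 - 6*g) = (g + 4)/g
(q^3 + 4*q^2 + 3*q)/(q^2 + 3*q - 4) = q*(q^2 + 4*q + 3)/(q^2 + 3*q - 4)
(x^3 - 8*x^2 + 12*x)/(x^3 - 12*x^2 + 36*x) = (x - 2)/(x - 6)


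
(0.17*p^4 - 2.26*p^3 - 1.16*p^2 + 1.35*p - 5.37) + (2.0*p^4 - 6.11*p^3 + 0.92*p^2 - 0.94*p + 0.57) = 2.17*p^4 - 8.37*p^3 - 0.24*p^2 + 0.41*p - 4.8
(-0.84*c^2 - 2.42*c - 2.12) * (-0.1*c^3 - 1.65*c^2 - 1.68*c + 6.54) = 0.084*c^5 + 1.628*c^4 + 5.6162*c^3 + 2.07*c^2 - 12.2652*c - 13.8648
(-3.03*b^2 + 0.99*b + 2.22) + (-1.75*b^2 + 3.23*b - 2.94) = -4.78*b^2 + 4.22*b - 0.72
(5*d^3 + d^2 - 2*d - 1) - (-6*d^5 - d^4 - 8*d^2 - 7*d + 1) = 6*d^5 + d^4 + 5*d^3 + 9*d^2 + 5*d - 2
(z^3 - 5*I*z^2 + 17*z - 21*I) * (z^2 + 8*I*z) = z^5 + 3*I*z^4 + 57*z^3 + 115*I*z^2 + 168*z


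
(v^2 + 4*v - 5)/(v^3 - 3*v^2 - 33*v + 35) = 1/(v - 7)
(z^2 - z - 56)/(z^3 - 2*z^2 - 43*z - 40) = (z + 7)/(z^2 + 6*z + 5)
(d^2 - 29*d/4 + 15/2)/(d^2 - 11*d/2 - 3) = (4*d - 5)/(2*(2*d + 1))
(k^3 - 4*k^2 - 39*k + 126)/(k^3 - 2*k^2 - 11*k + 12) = (k^3 - 4*k^2 - 39*k + 126)/(k^3 - 2*k^2 - 11*k + 12)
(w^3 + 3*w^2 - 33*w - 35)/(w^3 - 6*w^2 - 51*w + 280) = (w + 1)/(w - 8)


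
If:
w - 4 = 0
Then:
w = 4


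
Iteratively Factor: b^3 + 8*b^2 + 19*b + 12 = (b + 3)*(b^2 + 5*b + 4) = (b + 1)*(b + 3)*(b + 4)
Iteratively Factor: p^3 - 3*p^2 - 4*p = (p)*(p^2 - 3*p - 4) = p*(p + 1)*(p - 4)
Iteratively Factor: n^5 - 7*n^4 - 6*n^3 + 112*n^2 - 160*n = (n)*(n^4 - 7*n^3 - 6*n^2 + 112*n - 160) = n*(n - 2)*(n^3 - 5*n^2 - 16*n + 80) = n*(n - 2)*(n + 4)*(n^2 - 9*n + 20) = n*(n - 5)*(n - 2)*(n + 4)*(n - 4)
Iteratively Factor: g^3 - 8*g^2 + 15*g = (g - 3)*(g^2 - 5*g) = g*(g - 3)*(g - 5)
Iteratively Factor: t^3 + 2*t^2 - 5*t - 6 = (t + 3)*(t^2 - t - 2) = (t - 2)*(t + 3)*(t + 1)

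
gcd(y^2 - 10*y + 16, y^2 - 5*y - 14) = 1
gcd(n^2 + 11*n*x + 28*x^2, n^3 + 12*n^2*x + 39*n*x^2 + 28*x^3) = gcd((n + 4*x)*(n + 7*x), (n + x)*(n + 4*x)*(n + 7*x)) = n^2 + 11*n*x + 28*x^2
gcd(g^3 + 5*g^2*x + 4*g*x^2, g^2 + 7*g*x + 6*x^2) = g + x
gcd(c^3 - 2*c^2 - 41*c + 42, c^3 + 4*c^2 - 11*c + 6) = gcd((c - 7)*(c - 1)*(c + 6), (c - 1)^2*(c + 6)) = c^2 + 5*c - 6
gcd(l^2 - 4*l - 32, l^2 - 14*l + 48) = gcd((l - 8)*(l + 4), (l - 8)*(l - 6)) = l - 8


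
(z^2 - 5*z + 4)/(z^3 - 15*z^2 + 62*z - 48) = (z - 4)/(z^2 - 14*z + 48)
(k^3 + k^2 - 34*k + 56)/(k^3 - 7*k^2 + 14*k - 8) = (k + 7)/(k - 1)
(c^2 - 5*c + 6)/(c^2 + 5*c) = (c^2 - 5*c + 6)/(c*(c + 5))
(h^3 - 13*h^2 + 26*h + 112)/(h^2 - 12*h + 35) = (h^2 - 6*h - 16)/(h - 5)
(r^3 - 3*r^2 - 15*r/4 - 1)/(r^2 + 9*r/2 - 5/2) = (4*r^3 - 12*r^2 - 15*r - 4)/(2*(2*r^2 + 9*r - 5))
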